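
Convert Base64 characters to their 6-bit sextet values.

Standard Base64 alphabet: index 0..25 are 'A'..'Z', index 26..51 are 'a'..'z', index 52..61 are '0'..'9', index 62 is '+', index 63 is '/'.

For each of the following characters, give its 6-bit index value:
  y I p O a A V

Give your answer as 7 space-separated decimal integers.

Answer: 50 8 41 14 26 0 21

Derivation:
'y': a..z range, 26 + ord('y') − ord('a') = 50
'I': A..Z range, ord('I') − ord('A') = 8
'p': a..z range, 26 + ord('p') − ord('a') = 41
'O': A..Z range, ord('O') − ord('A') = 14
'a': a..z range, 26 + ord('a') − ord('a') = 26
'A': A..Z range, ord('A') − ord('A') = 0
'V': A..Z range, ord('V') − ord('A') = 21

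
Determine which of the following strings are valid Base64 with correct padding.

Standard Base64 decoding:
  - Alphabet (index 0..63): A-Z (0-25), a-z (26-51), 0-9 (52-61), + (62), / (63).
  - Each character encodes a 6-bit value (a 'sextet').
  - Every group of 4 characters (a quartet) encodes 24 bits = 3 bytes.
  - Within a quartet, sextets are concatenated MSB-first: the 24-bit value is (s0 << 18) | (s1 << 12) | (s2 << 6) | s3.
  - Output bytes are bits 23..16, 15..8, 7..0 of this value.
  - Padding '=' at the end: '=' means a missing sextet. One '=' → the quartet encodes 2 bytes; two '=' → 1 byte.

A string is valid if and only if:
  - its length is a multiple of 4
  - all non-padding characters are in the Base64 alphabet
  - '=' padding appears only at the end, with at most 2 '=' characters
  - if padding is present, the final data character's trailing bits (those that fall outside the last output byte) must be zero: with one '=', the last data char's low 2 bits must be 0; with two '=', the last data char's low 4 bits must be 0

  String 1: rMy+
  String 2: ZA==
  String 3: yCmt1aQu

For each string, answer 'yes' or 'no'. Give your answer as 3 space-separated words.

Answer: yes yes yes

Derivation:
String 1: 'rMy+' → valid
String 2: 'ZA==' → valid
String 3: 'yCmt1aQu' → valid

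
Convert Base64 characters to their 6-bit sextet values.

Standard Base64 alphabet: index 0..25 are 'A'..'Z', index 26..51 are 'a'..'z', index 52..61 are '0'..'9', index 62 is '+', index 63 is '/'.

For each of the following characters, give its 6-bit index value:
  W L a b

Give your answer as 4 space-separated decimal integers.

'W': A..Z range, ord('W') − ord('A') = 22
'L': A..Z range, ord('L') − ord('A') = 11
'a': a..z range, 26 + ord('a') − ord('a') = 26
'b': a..z range, 26 + ord('b') − ord('a') = 27

Answer: 22 11 26 27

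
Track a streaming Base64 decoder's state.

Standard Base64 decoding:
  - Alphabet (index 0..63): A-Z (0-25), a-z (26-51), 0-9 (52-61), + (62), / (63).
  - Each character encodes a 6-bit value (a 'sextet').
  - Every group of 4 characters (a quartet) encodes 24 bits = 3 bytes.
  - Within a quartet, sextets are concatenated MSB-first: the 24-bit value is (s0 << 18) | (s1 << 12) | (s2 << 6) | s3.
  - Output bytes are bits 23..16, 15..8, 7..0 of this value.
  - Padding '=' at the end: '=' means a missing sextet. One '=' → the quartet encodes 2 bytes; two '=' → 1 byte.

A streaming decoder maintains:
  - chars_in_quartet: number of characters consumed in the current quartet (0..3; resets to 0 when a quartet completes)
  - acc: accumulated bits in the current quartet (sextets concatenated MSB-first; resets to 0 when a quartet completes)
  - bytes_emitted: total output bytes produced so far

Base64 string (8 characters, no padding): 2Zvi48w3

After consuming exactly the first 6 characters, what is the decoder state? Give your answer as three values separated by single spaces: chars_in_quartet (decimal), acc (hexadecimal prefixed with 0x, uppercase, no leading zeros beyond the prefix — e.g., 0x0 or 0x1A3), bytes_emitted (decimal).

Answer: 2 0xE3C 3

Derivation:
After char 0 ('2'=54): chars_in_quartet=1 acc=0x36 bytes_emitted=0
After char 1 ('Z'=25): chars_in_quartet=2 acc=0xD99 bytes_emitted=0
After char 2 ('v'=47): chars_in_quartet=3 acc=0x3666F bytes_emitted=0
After char 3 ('i'=34): chars_in_quartet=4 acc=0xD99BE2 -> emit D9 9B E2, reset; bytes_emitted=3
After char 4 ('4'=56): chars_in_quartet=1 acc=0x38 bytes_emitted=3
After char 5 ('8'=60): chars_in_quartet=2 acc=0xE3C bytes_emitted=3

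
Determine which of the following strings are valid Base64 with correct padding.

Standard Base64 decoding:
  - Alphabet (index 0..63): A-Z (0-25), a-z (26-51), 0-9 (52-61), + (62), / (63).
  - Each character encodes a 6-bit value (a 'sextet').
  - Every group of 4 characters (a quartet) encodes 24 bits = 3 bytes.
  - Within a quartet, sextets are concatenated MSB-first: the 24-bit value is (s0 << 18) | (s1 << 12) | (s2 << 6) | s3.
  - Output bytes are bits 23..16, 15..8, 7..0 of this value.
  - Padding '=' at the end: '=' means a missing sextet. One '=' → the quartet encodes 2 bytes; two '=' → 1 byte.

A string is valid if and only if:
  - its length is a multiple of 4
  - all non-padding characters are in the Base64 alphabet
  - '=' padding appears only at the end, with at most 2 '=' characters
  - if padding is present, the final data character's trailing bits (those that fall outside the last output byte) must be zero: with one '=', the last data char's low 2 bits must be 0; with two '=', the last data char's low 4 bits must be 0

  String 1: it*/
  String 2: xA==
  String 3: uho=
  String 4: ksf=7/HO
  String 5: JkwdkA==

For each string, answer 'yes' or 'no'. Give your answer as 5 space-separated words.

String 1: 'it*/' → invalid (bad char(s): ['*'])
String 2: 'xA==' → valid
String 3: 'uho=' → valid
String 4: 'ksf=7/HO' → invalid (bad char(s): ['=']; '=' in middle)
String 5: 'JkwdkA==' → valid

Answer: no yes yes no yes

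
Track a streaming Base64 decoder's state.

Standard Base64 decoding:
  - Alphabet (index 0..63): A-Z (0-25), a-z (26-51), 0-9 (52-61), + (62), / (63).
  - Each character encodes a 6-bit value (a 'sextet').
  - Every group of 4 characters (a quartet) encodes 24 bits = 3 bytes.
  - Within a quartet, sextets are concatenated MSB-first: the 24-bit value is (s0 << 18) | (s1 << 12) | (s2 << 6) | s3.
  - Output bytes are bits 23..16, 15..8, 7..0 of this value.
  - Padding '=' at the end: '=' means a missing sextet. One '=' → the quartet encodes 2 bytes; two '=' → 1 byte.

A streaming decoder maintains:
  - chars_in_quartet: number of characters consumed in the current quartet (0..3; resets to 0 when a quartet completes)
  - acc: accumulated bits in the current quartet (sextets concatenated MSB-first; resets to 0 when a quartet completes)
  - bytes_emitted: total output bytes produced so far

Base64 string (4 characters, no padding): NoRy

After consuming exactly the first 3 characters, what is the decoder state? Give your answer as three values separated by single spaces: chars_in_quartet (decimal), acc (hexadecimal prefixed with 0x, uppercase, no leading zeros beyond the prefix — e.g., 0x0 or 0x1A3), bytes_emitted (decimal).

Answer: 3 0xDA11 0

Derivation:
After char 0 ('N'=13): chars_in_quartet=1 acc=0xD bytes_emitted=0
After char 1 ('o'=40): chars_in_quartet=2 acc=0x368 bytes_emitted=0
After char 2 ('R'=17): chars_in_quartet=3 acc=0xDA11 bytes_emitted=0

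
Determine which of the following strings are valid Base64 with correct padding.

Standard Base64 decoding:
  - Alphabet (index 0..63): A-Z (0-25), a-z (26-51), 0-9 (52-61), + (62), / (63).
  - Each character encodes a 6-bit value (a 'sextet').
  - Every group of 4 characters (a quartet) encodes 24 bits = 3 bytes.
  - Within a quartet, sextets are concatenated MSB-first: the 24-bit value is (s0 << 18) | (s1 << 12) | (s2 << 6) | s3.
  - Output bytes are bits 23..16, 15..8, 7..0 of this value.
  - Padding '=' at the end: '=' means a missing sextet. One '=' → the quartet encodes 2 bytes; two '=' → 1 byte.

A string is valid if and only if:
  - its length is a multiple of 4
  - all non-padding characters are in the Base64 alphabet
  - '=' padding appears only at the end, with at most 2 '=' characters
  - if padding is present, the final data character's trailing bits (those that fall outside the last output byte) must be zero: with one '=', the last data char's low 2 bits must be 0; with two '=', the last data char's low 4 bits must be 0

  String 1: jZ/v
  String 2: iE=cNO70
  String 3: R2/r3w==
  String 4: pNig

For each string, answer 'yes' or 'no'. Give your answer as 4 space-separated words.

String 1: 'jZ/v' → valid
String 2: 'iE=cNO70' → invalid (bad char(s): ['=']; '=' in middle)
String 3: 'R2/r3w==' → valid
String 4: 'pNig' → valid

Answer: yes no yes yes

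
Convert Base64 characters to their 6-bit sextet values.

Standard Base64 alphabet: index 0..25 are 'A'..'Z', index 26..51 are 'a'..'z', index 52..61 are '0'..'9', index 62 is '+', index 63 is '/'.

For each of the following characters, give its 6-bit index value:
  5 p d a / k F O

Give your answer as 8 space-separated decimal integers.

Answer: 57 41 29 26 63 36 5 14

Derivation:
'5': 0..9 range, 52 + ord('5') − ord('0') = 57
'p': a..z range, 26 + ord('p') − ord('a') = 41
'd': a..z range, 26 + ord('d') − ord('a') = 29
'a': a..z range, 26 + ord('a') − ord('a') = 26
'/': index 63
'k': a..z range, 26 + ord('k') − ord('a') = 36
'F': A..Z range, ord('F') − ord('A') = 5
'O': A..Z range, ord('O') − ord('A') = 14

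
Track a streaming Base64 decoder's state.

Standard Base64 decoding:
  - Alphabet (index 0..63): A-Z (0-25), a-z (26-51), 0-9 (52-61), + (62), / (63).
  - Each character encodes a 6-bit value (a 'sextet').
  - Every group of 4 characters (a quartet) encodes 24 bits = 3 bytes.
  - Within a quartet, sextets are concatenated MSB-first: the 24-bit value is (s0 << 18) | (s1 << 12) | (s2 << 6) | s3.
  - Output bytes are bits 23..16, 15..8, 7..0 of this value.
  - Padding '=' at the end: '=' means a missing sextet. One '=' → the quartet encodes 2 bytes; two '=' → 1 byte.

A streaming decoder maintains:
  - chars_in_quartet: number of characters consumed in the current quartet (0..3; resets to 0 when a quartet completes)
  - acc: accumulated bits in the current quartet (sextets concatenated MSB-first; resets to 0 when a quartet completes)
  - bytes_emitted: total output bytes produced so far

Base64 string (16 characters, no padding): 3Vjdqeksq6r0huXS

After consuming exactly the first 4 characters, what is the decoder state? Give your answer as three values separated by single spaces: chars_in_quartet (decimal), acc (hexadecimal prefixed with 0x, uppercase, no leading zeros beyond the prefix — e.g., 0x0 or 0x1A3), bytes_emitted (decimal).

After char 0 ('3'=55): chars_in_quartet=1 acc=0x37 bytes_emitted=0
After char 1 ('V'=21): chars_in_quartet=2 acc=0xDD5 bytes_emitted=0
After char 2 ('j'=35): chars_in_quartet=3 acc=0x37563 bytes_emitted=0
After char 3 ('d'=29): chars_in_quartet=4 acc=0xDD58DD -> emit DD 58 DD, reset; bytes_emitted=3

Answer: 0 0x0 3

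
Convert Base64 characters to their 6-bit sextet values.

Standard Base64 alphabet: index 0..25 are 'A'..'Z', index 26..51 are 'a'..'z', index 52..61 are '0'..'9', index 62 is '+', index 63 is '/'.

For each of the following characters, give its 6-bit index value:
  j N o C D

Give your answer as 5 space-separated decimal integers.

Answer: 35 13 40 2 3

Derivation:
'j': a..z range, 26 + ord('j') − ord('a') = 35
'N': A..Z range, ord('N') − ord('A') = 13
'o': a..z range, 26 + ord('o') − ord('a') = 40
'C': A..Z range, ord('C') − ord('A') = 2
'D': A..Z range, ord('D') − ord('A') = 3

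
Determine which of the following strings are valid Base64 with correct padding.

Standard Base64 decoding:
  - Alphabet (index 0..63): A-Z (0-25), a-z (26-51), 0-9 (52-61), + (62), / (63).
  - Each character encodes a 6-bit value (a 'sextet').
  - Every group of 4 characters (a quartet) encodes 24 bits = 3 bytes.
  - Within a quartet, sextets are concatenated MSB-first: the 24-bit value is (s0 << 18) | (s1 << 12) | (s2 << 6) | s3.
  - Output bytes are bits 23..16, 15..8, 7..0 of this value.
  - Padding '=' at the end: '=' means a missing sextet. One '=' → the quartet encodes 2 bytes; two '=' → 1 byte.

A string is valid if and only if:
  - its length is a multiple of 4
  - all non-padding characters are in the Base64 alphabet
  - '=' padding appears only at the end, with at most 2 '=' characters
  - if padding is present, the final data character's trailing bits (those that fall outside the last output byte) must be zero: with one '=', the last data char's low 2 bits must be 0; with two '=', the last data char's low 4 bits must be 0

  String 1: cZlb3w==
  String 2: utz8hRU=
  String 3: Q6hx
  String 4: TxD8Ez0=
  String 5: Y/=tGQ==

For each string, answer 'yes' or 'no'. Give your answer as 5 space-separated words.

String 1: 'cZlb3w==' → valid
String 2: 'utz8hRU=' → valid
String 3: 'Q6hx' → valid
String 4: 'TxD8Ez0=' → valid
String 5: 'Y/=tGQ==' → invalid (bad char(s): ['=']; '=' in middle)

Answer: yes yes yes yes no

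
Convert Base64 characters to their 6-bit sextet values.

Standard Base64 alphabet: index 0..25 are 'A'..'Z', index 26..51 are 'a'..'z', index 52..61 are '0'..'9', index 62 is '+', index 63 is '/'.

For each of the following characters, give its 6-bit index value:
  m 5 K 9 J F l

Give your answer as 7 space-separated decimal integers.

Answer: 38 57 10 61 9 5 37

Derivation:
'm': a..z range, 26 + ord('m') − ord('a') = 38
'5': 0..9 range, 52 + ord('5') − ord('0') = 57
'K': A..Z range, ord('K') − ord('A') = 10
'9': 0..9 range, 52 + ord('9') − ord('0') = 61
'J': A..Z range, ord('J') − ord('A') = 9
'F': A..Z range, ord('F') − ord('A') = 5
'l': a..z range, 26 + ord('l') − ord('a') = 37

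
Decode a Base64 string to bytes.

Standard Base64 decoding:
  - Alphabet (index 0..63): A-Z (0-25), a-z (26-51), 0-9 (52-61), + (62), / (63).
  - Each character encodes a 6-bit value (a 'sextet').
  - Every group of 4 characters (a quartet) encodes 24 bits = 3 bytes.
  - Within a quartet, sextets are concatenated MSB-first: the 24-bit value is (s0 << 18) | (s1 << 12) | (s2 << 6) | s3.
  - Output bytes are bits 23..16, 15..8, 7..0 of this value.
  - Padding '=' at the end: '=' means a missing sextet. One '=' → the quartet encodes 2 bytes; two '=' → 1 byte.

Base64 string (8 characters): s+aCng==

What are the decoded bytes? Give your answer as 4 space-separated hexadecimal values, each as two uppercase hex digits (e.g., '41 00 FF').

After char 0 ('s'=44): chars_in_quartet=1 acc=0x2C bytes_emitted=0
After char 1 ('+'=62): chars_in_quartet=2 acc=0xB3E bytes_emitted=0
After char 2 ('a'=26): chars_in_quartet=3 acc=0x2CF9A bytes_emitted=0
After char 3 ('C'=2): chars_in_quartet=4 acc=0xB3E682 -> emit B3 E6 82, reset; bytes_emitted=3
After char 4 ('n'=39): chars_in_quartet=1 acc=0x27 bytes_emitted=3
After char 5 ('g'=32): chars_in_quartet=2 acc=0x9E0 bytes_emitted=3
Padding '==': partial quartet acc=0x9E0 -> emit 9E; bytes_emitted=4

Answer: B3 E6 82 9E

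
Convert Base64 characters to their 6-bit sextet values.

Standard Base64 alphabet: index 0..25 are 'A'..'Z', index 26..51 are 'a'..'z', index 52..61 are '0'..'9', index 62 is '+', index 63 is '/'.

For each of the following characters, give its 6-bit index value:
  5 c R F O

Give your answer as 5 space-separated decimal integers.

Answer: 57 28 17 5 14

Derivation:
'5': 0..9 range, 52 + ord('5') − ord('0') = 57
'c': a..z range, 26 + ord('c') − ord('a') = 28
'R': A..Z range, ord('R') − ord('A') = 17
'F': A..Z range, ord('F') − ord('A') = 5
'O': A..Z range, ord('O') − ord('A') = 14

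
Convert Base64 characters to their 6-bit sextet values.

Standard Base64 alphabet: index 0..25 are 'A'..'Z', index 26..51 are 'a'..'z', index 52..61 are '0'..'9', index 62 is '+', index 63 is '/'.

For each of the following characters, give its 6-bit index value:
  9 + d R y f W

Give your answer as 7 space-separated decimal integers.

Answer: 61 62 29 17 50 31 22

Derivation:
'9': 0..9 range, 52 + ord('9') − ord('0') = 61
'+': index 62
'd': a..z range, 26 + ord('d') − ord('a') = 29
'R': A..Z range, ord('R') − ord('A') = 17
'y': a..z range, 26 + ord('y') − ord('a') = 50
'f': a..z range, 26 + ord('f') − ord('a') = 31
'W': A..Z range, ord('W') − ord('A') = 22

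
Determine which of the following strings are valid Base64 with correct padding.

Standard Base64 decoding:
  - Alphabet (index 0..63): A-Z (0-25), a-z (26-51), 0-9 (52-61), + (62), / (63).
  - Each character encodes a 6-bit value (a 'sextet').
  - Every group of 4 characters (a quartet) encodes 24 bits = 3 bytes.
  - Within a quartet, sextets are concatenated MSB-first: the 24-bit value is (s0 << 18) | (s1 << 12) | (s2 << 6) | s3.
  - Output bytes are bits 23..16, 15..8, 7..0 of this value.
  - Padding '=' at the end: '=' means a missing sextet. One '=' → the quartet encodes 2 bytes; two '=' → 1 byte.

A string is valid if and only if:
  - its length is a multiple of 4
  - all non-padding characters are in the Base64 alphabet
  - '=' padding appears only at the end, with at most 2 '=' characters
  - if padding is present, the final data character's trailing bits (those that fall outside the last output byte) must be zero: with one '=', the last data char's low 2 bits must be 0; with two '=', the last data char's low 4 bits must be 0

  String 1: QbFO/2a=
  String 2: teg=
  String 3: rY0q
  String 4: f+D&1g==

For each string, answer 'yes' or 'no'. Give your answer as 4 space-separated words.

Answer: no yes yes no

Derivation:
String 1: 'QbFO/2a=' → invalid (bad trailing bits)
String 2: 'teg=' → valid
String 3: 'rY0q' → valid
String 4: 'f+D&1g==' → invalid (bad char(s): ['&'])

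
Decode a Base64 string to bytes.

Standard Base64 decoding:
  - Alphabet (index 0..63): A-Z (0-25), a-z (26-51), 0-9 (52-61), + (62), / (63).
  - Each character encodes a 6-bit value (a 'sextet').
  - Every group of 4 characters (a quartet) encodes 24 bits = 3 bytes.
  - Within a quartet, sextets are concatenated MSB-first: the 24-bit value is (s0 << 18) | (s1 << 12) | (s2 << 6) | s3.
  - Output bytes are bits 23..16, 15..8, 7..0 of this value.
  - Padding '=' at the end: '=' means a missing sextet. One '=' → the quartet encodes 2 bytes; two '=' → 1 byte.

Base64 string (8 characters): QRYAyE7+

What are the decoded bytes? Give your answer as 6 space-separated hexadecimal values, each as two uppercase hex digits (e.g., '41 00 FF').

Answer: 41 16 00 C8 4E FE

Derivation:
After char 0 ('Q'=16): chars_in_quartet=1 acc=0x10 bytes_emitted=0
After char 1 ('R'=17): chars_in_quartet=2 acc=0x411 bytes_emitted=0
After char 2 ('Y'=24): chars_in_quartet=3 acc=0x10458 bytes_emitted=0
After char 3 ('A'=0): chars_in_quartet=4 acc=0x411600 -> emit 41 16 00, reset; bytes_emitted=3
After char 4 ('y'=50): chars_in_quartet=1 acc=0x32 bytes_emitted=3
After char 5 ('E'=4): chars_in_quartet=2 acc=0xC84 bytes_emitted=3
After char 6 ('7'=59): chars_in_quartet=3 acc=0x3213B bytes_emitted=3
After char 7 ('+'=62): chars_in_quartet=4 acc=0xC84EFE -> emit C8 4E FE, reset; bytes_emitted=6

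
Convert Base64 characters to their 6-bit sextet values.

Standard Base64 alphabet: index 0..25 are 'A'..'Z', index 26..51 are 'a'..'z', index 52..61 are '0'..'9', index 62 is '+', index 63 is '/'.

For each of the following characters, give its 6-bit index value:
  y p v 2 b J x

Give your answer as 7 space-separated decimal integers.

Answer: 50 41 47 54 27 9 49

Derivation:
'y': a..z range, 26 + ord('y') − ord('a') = 50
'p': a..z range, 26 + ord('p') − ord('a') = 41
'v': a..z range, 26 + ord('v') − ord('a') = 47
'2': 0..9 range, 52 + ord('2') − ord('0') = 54
'b': a..z range, 26 + ord('b') − ord('a') = 27
'J': A..Z range, ord('J') − ord('A') = 9
'x': a..z range, 26 + ord('x') − ord('a') = 49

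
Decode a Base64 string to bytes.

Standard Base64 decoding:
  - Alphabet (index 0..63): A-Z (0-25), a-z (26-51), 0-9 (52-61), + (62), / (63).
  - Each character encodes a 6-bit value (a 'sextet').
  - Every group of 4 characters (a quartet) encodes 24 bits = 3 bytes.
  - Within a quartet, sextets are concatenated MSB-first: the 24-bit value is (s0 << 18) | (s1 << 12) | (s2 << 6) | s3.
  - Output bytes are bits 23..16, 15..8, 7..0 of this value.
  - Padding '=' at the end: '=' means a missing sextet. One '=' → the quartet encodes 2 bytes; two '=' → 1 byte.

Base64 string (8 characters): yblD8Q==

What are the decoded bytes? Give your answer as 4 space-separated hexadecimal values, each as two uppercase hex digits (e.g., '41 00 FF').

Answer: C9 B9 43 F1

Derivation:
After char 0 ('y'=50): chars_in_quartet=1 acc=0x32 bytes_emitted=0
After char 1 ('b'=27): chars_in_quartet=2 acc=0xC9B bytes_emitted=0
After char 2 ('l'=37): chars_in_quartet=3 acc=0x326E5 bytes_emitted=0
After char 3 ('D'=3): chars_in_quartet=4 acc=0xC9B943 -> emit C9 B9 43, reset; bytes_emitted=3
After char 4 ('8'=60): chars_in_quartet=1 acc=0x3C bytes_emitted=3
After char 5 ('Q'=16): chars_in_quartet=2 acc=0xF10 bytes_emitted=3
Padding '==': partial quartet acc=0xF10 -> emit F1; bytes_emitted=4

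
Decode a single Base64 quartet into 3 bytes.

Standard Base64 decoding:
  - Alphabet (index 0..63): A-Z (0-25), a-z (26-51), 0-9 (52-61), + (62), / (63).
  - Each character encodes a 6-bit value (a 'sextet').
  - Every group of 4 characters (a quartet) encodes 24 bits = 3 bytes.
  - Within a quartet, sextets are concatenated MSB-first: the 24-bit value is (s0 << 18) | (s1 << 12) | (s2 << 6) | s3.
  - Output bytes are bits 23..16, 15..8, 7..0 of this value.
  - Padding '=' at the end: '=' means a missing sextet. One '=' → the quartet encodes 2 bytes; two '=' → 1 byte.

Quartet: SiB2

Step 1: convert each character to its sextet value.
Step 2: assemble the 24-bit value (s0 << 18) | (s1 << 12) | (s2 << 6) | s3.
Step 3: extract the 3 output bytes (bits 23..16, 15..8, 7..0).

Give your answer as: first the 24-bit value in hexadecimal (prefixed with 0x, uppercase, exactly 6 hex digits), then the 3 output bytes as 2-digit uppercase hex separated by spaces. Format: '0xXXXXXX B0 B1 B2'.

Answer: 0x4A2076 4A 20 76

Derivation:
Sextets: S=18, i=34, B=1, 2=54
24-bit: (18<<18) | (34<<12) | (1<<6) | 54
      = 0x480000 | 0x022000 | 0x000040 | 0x000036
      = 0x4A2076
Bytes: (v>>16)&0xFF=4A, (v>>8)&0xFF=20, v&0xFF=76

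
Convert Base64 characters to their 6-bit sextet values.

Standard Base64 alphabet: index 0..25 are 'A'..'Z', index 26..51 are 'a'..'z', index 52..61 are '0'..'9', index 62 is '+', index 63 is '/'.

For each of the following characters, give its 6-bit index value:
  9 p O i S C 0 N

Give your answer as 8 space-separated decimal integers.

Answer: 61 41 14 34 18 2 52 13

Derivation:
'9': 0..9 range, 52 + ord('9') − ord('0') = 61
'p': a..z range, 26 + ord('p') − ord('a') = 41
'O': A..Z range, ord('O') − ord('A') = 14
'i': a..z range, 26 + ord('i') − ord('a') = 34
'S': A..Z range, ord('S') − ord('A') = 18
'C': A..Z range, ord('C') − ord('A') = 2
'0': 0..9 range, 52 + ord('0') − ord('0') = 52
'N': A..Z range, ord('N') − ord('A') = 13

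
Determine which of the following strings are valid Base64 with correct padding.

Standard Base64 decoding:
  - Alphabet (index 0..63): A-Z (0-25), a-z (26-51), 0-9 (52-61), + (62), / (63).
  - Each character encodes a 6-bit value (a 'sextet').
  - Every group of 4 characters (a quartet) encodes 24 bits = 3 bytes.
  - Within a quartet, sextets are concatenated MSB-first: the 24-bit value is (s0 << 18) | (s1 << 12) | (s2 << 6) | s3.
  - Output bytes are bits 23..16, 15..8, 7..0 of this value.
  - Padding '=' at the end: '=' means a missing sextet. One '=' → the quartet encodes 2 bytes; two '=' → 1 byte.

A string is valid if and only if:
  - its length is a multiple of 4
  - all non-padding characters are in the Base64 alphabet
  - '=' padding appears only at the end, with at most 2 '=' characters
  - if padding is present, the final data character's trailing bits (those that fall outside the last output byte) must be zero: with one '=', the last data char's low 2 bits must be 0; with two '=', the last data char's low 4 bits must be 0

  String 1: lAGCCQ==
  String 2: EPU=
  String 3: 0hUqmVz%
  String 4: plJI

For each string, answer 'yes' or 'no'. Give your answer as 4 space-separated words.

String 1: 'lAGCCQ==' → valid
String 2: 'EPU=' → valid
String 3: '0hUqmVz%' → invalid (bad char(s): ['%'])
String 4: 'plJI' → valid

Answer: yes yes no yes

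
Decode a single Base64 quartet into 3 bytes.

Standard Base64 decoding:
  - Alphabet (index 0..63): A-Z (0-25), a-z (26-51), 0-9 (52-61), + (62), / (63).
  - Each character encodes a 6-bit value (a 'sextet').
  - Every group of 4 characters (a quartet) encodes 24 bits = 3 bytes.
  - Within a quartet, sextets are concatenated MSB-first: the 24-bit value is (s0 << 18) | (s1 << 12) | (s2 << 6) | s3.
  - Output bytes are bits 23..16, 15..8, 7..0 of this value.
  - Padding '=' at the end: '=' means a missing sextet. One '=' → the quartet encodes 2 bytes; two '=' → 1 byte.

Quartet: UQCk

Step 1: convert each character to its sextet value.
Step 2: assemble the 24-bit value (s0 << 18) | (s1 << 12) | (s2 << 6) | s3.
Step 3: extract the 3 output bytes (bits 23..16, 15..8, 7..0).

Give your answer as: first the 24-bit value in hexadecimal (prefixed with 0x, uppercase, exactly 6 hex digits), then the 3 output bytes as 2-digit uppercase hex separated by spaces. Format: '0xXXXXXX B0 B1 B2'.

Answer: 0x5100A4 51 00 A4

Derivation:
Sextets: U=20, Q=16, C=2, k=36
24-bit: (20<<18) | (16<<12) | (2<<6) | 36
      = 0x500000 | 0x010000 | 0x000080 | 0x000024
      = 0x5100A4
Bytes: (v>>16)&0xFF=51, (v>>8)&0xFF=00, v&0xFF=A4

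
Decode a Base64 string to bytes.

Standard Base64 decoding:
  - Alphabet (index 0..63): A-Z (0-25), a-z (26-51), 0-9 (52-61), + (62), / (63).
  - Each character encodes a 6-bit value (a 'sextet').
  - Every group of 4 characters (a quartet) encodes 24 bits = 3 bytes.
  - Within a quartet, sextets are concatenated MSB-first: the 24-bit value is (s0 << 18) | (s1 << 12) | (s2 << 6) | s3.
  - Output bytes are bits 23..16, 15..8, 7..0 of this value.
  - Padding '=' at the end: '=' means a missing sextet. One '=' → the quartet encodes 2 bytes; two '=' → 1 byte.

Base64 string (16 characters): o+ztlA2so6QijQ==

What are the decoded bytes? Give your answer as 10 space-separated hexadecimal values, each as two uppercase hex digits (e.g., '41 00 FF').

Answer: A3 EC ED 94 0D AC A3 A4 22 8D

Derivation:
After char 0 ('o'=40): chars_in_quartet=1 acc=0x28 bytes_emitted=0
After char 1 ('+'=62): chars_in_quartet=2 acc=0xA3E bytes_emitted=0
After char 2 ('z'=51): chars_in_quartet=3 acc=0x28FB3 bytes_emitted=0
After char 3 ('t'=45): chars_in_quartet=4 acc=0xA3ECED -> emit A3 EC ED, reset; bytes_emitted=3
After char 4 ('l'=37): chars_in_quartet=1 acc=0x25 bytes_emitted=3
After char 5 ('A'=0): chars_in_quartet=2 acc=0x940 bytes_emitted=3
After char 6 ('2'=54): chars_in_quartet=3 acc=0x25036 bytes_emitted=3
After char 7 ('s'=44): chars_in_quartet=4 acc=0x940DAC -> emit 94 0D AC, reset; bytes_emitted=6
After char 8 ('o'=40): chars_in_quartet=1 acc=0x28 bytes_emitted=6
After char 9 ('6'=58): chars_in_quartet=2 acc=0xA3A bytes_emitted=6
After char 10 ('Q'=16): chars_in_quartet=3 acc=0x28E90 bytes_emitted=6
After char 11 ('i'=34): chars_in_quartet=4 acc=0xA3A422 -> emit A3 A4 22, reset; bytes_emitted=9
After char 12 ('j'=35): chars_in_quartet=1 acc=0x23 bytes_emitted=9
After char 13 ('Q'=16): chars_in_quartet=2 acc=0x8D0 bytes_emitted=9
Padding '==': partial quartet acc=0x8D0 -> emit 8D; bytes_emitted=10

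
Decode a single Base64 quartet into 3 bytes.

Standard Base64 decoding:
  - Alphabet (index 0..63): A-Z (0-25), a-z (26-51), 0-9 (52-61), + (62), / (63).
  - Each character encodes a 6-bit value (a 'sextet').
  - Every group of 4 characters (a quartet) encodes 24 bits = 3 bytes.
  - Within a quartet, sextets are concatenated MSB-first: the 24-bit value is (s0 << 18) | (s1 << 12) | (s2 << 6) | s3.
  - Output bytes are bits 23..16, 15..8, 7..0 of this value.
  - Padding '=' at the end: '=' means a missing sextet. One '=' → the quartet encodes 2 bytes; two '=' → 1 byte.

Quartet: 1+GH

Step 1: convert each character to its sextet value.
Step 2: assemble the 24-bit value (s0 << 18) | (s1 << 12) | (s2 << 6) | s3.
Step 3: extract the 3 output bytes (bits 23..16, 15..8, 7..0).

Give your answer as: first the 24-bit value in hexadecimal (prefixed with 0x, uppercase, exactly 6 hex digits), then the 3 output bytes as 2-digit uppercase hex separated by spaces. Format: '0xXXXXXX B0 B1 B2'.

Answer: 0xD7E187 D7 E1 87

Derivation:
Sextets: 1=53, +=62, G=6, H=7
24-bit: (53<<18) | (62<<12) | (6<<6) | 7
      = 0xD40000 | 0x03E000 | 0x000180 | 0x000007
      = 0xD7E187
Bytes: (v>>16)&0xFF=D7, (v>>8)&0xFF=E1, v&0xFF=87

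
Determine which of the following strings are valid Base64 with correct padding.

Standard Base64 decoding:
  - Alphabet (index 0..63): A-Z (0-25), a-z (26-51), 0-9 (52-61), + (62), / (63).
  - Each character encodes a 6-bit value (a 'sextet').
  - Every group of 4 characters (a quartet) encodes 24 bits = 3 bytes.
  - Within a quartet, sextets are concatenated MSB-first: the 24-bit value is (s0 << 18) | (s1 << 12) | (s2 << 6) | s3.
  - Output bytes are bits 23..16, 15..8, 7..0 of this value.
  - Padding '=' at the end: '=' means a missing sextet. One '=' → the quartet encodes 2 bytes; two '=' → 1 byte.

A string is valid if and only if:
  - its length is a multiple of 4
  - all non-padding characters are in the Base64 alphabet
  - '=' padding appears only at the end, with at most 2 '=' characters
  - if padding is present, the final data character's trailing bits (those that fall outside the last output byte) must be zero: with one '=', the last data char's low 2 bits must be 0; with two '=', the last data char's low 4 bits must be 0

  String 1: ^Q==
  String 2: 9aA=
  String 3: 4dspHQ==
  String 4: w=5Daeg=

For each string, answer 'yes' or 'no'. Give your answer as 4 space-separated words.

Answer: no yes yes no

Derivation:
String 1: '^Q==' → invalid (bad char(s): ['^'])
String 2: '9aA=' → valid
String 3: '4dspHQ==' → valid
String 4: 'w=5Daeg=' → invalid (bad char(s): ['=']; '=' in middle)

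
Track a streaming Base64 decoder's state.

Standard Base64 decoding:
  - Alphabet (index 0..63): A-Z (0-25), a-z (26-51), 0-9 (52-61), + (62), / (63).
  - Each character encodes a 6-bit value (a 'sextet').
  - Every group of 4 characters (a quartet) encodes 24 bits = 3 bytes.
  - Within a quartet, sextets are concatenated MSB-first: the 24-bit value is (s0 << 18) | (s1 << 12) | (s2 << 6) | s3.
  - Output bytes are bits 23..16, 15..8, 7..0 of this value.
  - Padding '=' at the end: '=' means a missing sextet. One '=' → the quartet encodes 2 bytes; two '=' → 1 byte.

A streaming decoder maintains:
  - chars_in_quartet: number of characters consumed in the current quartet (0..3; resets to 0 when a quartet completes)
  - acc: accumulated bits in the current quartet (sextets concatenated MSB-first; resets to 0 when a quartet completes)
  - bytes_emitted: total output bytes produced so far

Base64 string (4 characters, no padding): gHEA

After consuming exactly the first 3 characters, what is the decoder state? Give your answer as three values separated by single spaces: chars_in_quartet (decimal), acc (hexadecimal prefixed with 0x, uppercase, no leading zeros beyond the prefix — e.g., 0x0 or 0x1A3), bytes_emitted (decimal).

Answer: 3 0x201C4 0

Derivation:
After char 0 ('g'=32): chars_in_quartet=1 acc=0x20 bytes_emitted=0
After char 1 ('H'=7): chars_in_quartet=2 acc=0x807 bytes_emitted=0
After char 2 ('E'=4): chars_in_quartet=3 acc=0x201C4 bytes_emitted=0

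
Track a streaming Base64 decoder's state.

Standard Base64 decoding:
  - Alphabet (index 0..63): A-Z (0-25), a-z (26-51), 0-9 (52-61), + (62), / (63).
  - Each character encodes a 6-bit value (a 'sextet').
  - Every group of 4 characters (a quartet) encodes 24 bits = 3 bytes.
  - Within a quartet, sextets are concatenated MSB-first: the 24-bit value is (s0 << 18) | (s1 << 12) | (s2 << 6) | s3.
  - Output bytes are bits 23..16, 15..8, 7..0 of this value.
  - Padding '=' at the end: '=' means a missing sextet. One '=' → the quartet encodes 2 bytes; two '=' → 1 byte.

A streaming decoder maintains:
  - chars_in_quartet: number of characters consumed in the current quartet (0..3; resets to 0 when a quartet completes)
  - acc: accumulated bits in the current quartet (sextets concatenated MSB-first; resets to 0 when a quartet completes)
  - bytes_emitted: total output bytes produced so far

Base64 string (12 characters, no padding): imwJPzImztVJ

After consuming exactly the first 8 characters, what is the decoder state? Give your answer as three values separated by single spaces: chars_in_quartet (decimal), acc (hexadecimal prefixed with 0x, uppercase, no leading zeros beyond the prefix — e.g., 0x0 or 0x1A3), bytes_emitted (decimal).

After char 0 ('i'=34): chars_in_quartet=1 acc=0x22 bytes_emitted=0
After char 1 ('m'=38): chars_in_quartet=2 acc=0x8A6 bytes_emitted=0
After char 2 ('w'=48): chars_in_quartet=3 acc=0x229B0 bytes_emitted=0
After char 3 ('J'=9): chars_in_quartet=4 acc=0x8A6C09 -> emit 8A 6C 09, reset; bytes_emitted=3
After char 4 ('P'=15): chars_in_quartet=1 acc=0xF bytes_emitted=3
After char 5 ('z'=51): chars_in_quartet=2 acc=0x3F3 bytes_emitted=3
After char 6 ('I'=8): chars_in_quartet=3 acc=0xFCC8 bytes_emitted=3
After char 7 ('m'=38): chars_in_quartet=4 acc=0x3F3226 -> emit 3F 32 26, reset; bytes_emitted=6

Answer: 0 0x0 6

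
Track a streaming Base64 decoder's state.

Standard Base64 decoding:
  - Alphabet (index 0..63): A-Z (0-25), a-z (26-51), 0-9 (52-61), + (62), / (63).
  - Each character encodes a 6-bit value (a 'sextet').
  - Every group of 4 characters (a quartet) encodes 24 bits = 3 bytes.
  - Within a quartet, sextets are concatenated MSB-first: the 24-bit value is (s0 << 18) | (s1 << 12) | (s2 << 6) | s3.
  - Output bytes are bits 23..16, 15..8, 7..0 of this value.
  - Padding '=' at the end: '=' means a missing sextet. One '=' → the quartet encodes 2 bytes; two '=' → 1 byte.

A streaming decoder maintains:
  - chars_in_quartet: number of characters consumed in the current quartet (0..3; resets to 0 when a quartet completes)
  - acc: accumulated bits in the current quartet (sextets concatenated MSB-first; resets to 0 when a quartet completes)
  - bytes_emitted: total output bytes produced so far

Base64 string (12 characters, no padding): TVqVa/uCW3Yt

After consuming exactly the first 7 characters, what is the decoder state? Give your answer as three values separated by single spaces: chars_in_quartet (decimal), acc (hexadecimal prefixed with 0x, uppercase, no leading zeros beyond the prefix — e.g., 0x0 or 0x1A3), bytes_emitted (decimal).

After char 0 ('T'=19): chars_in_quartet=1 acc=0x13 bytes_emitted=0
After char 1 ('V'=21): chars_in_quartet=2 acc=0x4D5 bytes_emitted=0
After char 2 ('q'=42): chars_in_quartet=3 acc=0x1356A bytes_emitted=0
After char 3 ('V'=21): chars_in_quartet=4 acc=0x4D5A95 -> emit 4D 5A 95, reset; bytes_emitted=3
After char 4 ('a'=26): chars_in_quartet=1 acc=0x1A bytes_emitted=3
After char 5 ('/'=63): chars_in_quartet=2 acc=0x6BF bytes_emitted=3
After char 6 ('u'=46): chars_in_quartet=3 acc=0x1AFEE bytes_emitted=3

Answer: 3 0x1AFEE 3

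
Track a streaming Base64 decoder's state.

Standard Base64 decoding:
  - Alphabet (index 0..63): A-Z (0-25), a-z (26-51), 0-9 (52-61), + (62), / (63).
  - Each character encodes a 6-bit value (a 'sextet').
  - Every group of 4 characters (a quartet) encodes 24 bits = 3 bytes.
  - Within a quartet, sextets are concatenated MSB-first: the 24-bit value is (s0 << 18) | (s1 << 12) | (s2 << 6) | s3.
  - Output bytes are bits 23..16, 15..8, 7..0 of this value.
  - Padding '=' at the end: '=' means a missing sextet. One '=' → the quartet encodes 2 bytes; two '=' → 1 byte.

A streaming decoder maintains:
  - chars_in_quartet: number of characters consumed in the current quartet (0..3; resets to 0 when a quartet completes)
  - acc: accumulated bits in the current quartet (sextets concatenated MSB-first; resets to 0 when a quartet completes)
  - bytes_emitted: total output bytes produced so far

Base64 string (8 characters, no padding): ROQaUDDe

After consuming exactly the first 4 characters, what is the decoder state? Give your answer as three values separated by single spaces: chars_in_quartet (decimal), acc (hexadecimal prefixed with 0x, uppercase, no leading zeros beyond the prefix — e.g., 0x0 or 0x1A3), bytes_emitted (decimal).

After char 0 ('R'=17): chars_in_quartet=1 acc=0x11 bytes_emitted=0
After char 1 ('O'=14): chars_in_quartet=2 acc=0x44E bytes_emitted=0
After char 2 ('Q'=16): chars_in_quartet=3 acc=0x11390 bytes_emitted=0
After char 3 ('a'=26): chars_in_quartet=4 acc=0x44E41A -> emit 44 E4 1A, reset; bytes_emitted=3

Answer: 0 0x0 3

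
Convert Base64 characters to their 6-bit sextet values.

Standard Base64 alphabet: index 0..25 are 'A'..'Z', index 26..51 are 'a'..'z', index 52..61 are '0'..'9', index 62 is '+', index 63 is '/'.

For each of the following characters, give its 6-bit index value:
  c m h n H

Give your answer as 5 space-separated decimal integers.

'c': a..z range, 26 + ord('c') − ord('a') = 28
'm': a..z range, 26 + ord('m') − ord('a') = 38
'h': a..z range, 26 + ord('h') − ord('a') = 33
'n': a..z range, 26 + ord('n') − ord('a') = 39
'H': A..Z range, ord('H') − ord('A') = 7

Answer: 28 38 33 39 7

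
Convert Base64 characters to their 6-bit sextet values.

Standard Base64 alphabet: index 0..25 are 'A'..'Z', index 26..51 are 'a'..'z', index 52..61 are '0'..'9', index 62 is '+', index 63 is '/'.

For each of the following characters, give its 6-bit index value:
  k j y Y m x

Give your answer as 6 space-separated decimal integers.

'k': a..z range, 26 + ord('k') − ord('a') = 36
'j': a..z range, 26 + ord('j') − ord('a') = 35
'y': a..z range, 26 + ord('y') − ord('a') = 50
'Y': A..Z range, ord('Y') − ord('A') = 24
'm': a..z range, 26 + ord('m') − ord('a') = 38
'x': a..z range, 26 + ord('x') − ord('a') = 49

Answer: 36 35 50 24 38 49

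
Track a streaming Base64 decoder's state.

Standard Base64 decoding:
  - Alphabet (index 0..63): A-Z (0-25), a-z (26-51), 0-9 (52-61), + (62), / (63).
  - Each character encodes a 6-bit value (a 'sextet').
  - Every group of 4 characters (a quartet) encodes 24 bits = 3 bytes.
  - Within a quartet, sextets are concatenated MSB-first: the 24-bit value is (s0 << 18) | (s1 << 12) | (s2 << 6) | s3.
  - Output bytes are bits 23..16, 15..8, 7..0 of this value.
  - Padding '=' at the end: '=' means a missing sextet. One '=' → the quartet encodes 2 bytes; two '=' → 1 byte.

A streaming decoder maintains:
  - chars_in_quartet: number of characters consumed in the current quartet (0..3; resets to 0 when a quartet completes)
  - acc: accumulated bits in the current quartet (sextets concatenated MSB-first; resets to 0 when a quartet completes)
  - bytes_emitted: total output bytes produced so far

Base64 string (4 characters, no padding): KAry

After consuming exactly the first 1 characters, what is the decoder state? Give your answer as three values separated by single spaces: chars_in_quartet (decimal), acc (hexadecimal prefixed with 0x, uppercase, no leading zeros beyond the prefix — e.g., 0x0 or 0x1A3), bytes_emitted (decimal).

After char 0 ('K'=10): chars_in_quartet=1 acc=0xA bytes_emitted=0

Answer: 1 0xA 0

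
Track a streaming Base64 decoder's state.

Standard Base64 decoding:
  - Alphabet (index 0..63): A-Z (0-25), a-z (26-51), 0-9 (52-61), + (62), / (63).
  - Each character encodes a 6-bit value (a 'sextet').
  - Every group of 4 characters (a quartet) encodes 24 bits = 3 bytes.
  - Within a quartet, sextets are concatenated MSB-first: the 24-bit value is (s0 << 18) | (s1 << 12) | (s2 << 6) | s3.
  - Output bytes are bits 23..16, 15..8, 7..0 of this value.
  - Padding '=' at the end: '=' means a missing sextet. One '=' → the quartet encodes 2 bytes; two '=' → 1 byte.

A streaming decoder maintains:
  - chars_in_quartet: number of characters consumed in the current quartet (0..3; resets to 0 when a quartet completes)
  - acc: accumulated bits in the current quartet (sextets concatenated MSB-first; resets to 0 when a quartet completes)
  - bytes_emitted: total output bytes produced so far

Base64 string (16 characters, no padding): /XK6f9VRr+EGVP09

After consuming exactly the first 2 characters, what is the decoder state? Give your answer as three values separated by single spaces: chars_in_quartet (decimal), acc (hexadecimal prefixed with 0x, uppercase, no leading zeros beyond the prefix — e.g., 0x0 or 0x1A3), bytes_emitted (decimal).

Answer: 2 0xFD7 0

Derivation:
After char 0 ('/'=63): chars_in_quartet=1 acc=0x3F bytes_emitted=0
After char 1 ('X'=23): chars_in_quartet=2 acc=0xFD7 bytes_emitted=0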